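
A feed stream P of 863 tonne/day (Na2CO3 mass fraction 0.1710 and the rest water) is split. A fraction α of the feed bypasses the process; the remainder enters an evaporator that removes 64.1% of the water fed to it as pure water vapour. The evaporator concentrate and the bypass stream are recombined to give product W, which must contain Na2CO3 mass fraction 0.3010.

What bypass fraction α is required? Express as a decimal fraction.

All 863×0.171 = 147.57 tonne/day of Na2CO3 reaches W, so W = 147.57/0.301 = 490.28 tonne/day and vapour = 372.72 tonne/day.
The evaporator receives (1−α)·863 of feed at 0.829 water and removes 0.641 of that water:
0.641×0.829×(1−α)×863 = 372.72
(1−α) = 372.72/458.59 = 0.8128;  α = 0.1872.

0.187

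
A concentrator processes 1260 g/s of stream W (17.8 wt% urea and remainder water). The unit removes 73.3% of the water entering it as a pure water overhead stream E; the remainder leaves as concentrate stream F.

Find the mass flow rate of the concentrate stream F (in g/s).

500.8 g/s

water entering = 1260×0.822 = 1035.7 g/s; overhead removed = 0.733×1035.7 = 759.18 g/s.
Concentrate = 1260 − 759.18 = 500.82 g/s.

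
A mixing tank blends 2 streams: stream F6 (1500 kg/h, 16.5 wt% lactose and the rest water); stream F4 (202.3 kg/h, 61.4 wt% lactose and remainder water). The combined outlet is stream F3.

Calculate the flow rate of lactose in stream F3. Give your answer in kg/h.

371.7 kg/h

lactose out = lactose in = 1500×0.165 + 202.3×0.614 = 371.71 kg/h.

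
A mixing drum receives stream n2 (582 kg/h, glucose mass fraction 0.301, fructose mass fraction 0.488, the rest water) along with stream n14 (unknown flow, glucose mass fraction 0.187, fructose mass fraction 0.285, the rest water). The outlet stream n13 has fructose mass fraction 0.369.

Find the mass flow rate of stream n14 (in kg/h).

Let n14 be the unknown flow. Total out = 582 + n14.
fructose balance: 284.02 + 0.285·n14 = 0.369·(582 + n14)
(0.285 − 0.369)·n14 = 0.369×582 − 284.02 = -69.258
n14 = -69.258 / -0.084 = 824.5 kg/h

824.5 kg/h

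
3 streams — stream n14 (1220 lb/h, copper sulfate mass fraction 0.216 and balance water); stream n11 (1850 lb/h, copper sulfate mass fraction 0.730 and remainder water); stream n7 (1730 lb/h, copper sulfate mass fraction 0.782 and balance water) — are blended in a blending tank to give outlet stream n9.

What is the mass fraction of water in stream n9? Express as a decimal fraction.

Total flow out = 1220 + 1850 + 1730 = 4800 lb/h.
water in = 1220×0.784 + 1850×0.270 + 1730×0.218 = 1833.1 lb/h.
water mass fraction in n9 = 1833.1/4800 = 0.382.

0.382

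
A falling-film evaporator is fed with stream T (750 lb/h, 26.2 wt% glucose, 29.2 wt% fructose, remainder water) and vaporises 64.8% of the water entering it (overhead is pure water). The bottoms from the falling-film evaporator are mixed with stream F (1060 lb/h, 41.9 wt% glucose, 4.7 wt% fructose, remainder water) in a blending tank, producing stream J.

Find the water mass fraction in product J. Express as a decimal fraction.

Vapour removed = 0.648×0.446×750 = 216.76 lb/h; concentrate = 533.24 lb/h.
water reaching the mixer = 117.74 (from concentrate) + 1060×0.534 = 683.78 lb/h.
Product flow = 533.24 + 1060 = 1593.2 lb/h; water fraction = 0.429.

0.429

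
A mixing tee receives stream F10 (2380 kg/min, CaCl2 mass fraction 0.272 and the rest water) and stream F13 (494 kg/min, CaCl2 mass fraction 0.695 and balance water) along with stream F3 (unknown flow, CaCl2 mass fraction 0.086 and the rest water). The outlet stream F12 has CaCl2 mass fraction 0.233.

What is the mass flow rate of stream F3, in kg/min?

2184 kg/min

Let F3 be the unknown flow. Total out = 2874 + F3.
CaCl2 balance: 990.69 + 0.086·F3 = 0.233·(2874 + F3)
(0.086 − 0.233)·F3 = 0.233×2874 − 990.69 = -321.05
F3 = -321.05 / -0.147 = 2184 kg/min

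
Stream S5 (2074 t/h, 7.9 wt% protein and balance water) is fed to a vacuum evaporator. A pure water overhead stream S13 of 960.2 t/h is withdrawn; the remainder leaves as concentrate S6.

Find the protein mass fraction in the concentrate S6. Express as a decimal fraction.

protein is not removed: 2074×0.079 = 163.85 t/h of protein enters S6.
Concentrate = 2074 − 960.2 = 1113.8 t/h.
Mass fraction = 163.85/1113.8 = 0.147.

0.147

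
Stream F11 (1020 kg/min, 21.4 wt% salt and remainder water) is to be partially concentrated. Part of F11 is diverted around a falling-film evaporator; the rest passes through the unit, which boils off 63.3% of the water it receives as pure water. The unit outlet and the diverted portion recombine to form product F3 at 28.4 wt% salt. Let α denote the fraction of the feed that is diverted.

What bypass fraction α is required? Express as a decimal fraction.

0.505

All 1020×0.214 = 218.28 kg/min of salt reaches F3, so F3 = 218.28/0.284 = 768.59 kg/min and vapour = 251.41 kg/min.
The evaporator receives (1−α)·1020 of feed at 0.786 water and removes 0.633 of that water:
0.633×0.786×(1−α)×1020 = 251.41
(1−α) = 251.41/507.49 = 0.4954;  α = 0.5046.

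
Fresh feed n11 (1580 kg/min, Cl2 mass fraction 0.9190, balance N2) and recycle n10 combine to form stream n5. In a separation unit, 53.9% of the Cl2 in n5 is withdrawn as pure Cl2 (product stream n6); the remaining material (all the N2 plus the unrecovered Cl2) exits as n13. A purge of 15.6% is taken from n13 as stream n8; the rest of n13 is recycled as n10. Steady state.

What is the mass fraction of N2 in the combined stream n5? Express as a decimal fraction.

0.2566

N2 enters only via n11 and leaves only via the purge: 1580×0.081 = 0.156×(N2 in n13), and the separation unit passes all N2, so N2 in n5 = N2 in n13 = 820.38 kg/min.
Cl2 in n5: m_A = 1580×0.919 + (1−0.156)·(1−0.539)·m_A, so m_A = 1452/0.6109 = 2376.8 kg/min.
n5 = 2376.8 + 820.38 = 3197.2 kg/min.
N2 fraction in n5 = 820.38/3197.2 = 0.2566.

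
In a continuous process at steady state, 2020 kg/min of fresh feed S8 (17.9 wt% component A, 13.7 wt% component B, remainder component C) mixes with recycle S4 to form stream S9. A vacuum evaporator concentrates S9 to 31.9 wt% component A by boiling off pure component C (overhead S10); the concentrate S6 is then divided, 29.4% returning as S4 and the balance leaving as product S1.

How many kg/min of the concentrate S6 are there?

Overall component A balance (none leaves overhead): component A in fresh feed = component A in product, i.e. 2020×0.179 = (1−0.294)·S6·0.319.
S6 = 361.58/(0.319×0.706) = 1605.5 kg/min.

1605 kg/min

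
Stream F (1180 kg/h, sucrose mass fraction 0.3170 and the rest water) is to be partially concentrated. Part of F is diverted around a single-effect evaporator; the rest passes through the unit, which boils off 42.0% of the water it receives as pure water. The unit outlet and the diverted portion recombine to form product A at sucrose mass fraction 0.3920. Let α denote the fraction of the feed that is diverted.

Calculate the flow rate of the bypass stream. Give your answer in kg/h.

All 1180×0.317 = 374.06 kg/h of sucrose reaches A, so A = 374.06/0.392 = 954.23 kg/h and vapour = 225.77 kg/h.
The evaporator receives (1−α)·1180 of feed at 0.683 water and removes 0.420 of that water:
0.420×0.683×(1−α)×1180 = 225.77
(1−α) = 225.77/338.49 = 0.6670;  α = 0.3330.
Bypass flow = 0.3330×1180 = 392.98 kg/h.

393 kg/h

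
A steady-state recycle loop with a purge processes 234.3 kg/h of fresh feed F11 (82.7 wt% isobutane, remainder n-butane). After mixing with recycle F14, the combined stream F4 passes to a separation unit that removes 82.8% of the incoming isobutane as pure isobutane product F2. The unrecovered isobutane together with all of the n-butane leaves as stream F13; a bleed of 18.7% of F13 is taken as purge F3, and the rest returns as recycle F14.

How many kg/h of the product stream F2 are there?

isobutane in F4: m_A = 234.3×0.827 + (1−0.187)·(1−0.828)·m_A, so m_A = 193.77/0.8602 = 225.27 kg/h.
Product F2 = 0.828×225.27 = 186.52 kg/h.

186.5 kg/h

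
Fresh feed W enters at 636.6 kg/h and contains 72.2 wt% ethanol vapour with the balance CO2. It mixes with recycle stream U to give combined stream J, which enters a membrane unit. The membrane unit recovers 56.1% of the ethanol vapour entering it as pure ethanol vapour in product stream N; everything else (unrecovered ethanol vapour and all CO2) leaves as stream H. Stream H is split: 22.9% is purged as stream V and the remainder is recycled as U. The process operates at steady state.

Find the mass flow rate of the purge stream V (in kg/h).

246.8 kg/h

CO2 enters only via W and leaves only via the purge: 636.6×0.278 = 0.229×(CO2 in H), and the membrane unit passes all CO2, so CO2 in J = CO2 in H = 772.82 kg/h.
ethanol vapour in J: m_A = 636.6×0.722 + (1−0.229)·(1−0.561)·m_A, so m_A = 459.63/0.6615 = 694.79 kg/h.
H = (1−0.561)×694.79 + 772.82 = 1077.8 kg/h.
Purge V = 0.229×1077.8 = 246.82 kg/h.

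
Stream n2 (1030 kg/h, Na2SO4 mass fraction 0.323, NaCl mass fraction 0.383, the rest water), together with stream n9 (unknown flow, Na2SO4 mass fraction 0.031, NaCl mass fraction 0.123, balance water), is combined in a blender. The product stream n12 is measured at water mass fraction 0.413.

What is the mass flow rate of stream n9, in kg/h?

Let n9 be the unknown flow. Total out = 1030 + n9.
water balance: 302.82 + 0.846·n9 = 0.413·(1030 + n9)
(0.846 − 0.413)·n9 = 0.413×1030 − 302.82 = 122.57
n9 = 122.57 / 0.433 = 283.07 kg/h

283.1 kg/h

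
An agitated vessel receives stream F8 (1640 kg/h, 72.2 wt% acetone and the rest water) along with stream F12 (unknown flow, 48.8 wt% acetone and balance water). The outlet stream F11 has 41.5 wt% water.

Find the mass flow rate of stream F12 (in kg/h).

Let F12 be the unknown flow. Total out = 1640 + F12.
water balance: 455.92 + 0.512·F12 = 0.415·(1640 + F12)
(0.512 − 0.415)·F12 = 0.415×1640 − 455.92 = 224.68
F12 = 224.68 / 0.097 = 2316.3 kg/h

2316 kg/h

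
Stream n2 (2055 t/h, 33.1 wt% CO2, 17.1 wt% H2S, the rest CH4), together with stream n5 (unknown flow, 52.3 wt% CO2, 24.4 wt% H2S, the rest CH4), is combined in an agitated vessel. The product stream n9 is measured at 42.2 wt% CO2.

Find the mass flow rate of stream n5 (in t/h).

Let n5 be the unknown flow. Total out = 2055 + n5.
CO2 balance: 680.21 + 0.523·n5 = 0.422·(2055 + n5)
(0.523 − 0.422)·n5 = 0.422×2055 − 680.21 = 187
n5 = 187 / 0.101 = 1851.5 t/h

1852 t/h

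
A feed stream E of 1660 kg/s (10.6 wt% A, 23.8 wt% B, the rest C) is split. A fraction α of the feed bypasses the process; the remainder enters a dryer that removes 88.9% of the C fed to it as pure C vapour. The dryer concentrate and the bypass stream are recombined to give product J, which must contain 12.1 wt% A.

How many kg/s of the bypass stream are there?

All 1660×0.106 = 175.96 kg/s of A reaches J, so J = 175.96/0.121 = 1454.2 kg/s and vapour = 205.79 kg/s.
The evaporator receives (1−α)·1660 of feed at 0.656 C and removes 0.889 of that C:
0.889×0.656×(1−α)×1660 = 205.79
(1−α) = 205.79/968.09 = 0.2126;  α = 0.7874.
Bypass flow = 0.7874×1660 = 1307.1 kg/s.

1307 kg/s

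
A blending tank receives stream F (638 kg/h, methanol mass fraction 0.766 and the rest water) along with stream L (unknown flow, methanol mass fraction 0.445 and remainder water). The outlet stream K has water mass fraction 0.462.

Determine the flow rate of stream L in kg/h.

1564 kg/h

Let L be the unknown flow. Total out = 638 + L.
water balance: 149.29 + 0.555·L = 0.462·(638 + L)
(0.555 − 0.462)·L = 0.462×638 − 149.29 = 145.46
L = 145.46 / 0.093 = 1564.1 kg/h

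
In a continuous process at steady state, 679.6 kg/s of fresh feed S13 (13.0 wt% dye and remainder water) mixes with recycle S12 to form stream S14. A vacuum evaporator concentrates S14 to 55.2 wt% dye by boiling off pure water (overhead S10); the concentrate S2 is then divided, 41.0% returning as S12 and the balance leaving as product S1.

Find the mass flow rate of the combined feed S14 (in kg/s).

790.8 kg/s

Overall dye balance (none leaves overhead): dye in fresh feed = dye in product, i.e. 679.6×0.130 = (1−0.410)·S2·0.552.
S2 = 88.348/(0.552×0.590) = 271.27 kg/s.
Recycle S12 = 0.410×271.27 = 111.22 kg/s.
Combined feed S14 = 679.6 + 111.22 = 790.82 kg/s.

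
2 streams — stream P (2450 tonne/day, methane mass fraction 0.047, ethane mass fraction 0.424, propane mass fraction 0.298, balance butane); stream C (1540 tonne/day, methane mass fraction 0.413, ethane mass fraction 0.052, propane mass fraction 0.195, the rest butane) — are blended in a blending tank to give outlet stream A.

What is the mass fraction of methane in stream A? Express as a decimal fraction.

0.188

Total flow out = 2450 + 1540 = 3990 tonne/day.
methane in = 2450×0.047 + 1540×0.413 = 751.17 tonne/day.
methane mass fraction in A = 751.17/3990 = 0.188.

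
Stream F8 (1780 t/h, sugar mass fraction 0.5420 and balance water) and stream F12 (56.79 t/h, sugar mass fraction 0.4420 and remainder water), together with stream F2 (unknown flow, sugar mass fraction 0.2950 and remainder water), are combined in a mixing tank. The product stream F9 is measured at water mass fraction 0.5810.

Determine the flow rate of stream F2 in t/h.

1776 t/h

Let F2 be the unknown flow. Total out = 1836.8 + F2.
water balance: 846.93 + 0.705·F2 = 0.581·(1836.8 + F2)
(0.705 − 0.581)·F2 = 0.581×1836.8 − 846.93 = 220.25
F2 = 220.25 / 0.124 = 1776.2 t/h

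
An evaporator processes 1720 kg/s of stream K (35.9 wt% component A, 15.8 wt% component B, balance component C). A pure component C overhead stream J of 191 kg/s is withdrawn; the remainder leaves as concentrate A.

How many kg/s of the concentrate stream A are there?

1529 kg/s

Concentrate = 1720 − 191 = 1529 kg/s.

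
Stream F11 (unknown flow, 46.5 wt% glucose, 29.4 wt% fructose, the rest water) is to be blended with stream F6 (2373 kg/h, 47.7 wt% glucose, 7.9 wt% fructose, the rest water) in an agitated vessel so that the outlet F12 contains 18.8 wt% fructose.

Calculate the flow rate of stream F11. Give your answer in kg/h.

Let F11 be the unknown flow. Total out = 2373 + F11.
fructose balance: 187.47 + 0.294·F11 = 0.188·(2373 + F11)
(0.294 − 0.188)·F11 = 0.188×2373 − 187.47 = 258.66
F11 = 258.66 / 0.106 = 2440.2 kg/h

2440 kg/h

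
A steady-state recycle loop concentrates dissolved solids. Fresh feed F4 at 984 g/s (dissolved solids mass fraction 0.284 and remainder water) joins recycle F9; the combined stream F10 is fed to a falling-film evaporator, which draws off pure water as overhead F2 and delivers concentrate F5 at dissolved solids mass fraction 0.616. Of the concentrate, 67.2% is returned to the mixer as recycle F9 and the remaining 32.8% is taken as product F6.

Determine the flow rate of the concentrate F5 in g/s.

1383 g/s

Overall dissolved solids balance (none leaves overhead): dissolved solids in fresh feed = dissolved solids in product, i.e. 984×0.284 = (1−0.672)·F5·0.616.
F5 = 279.46/(0.616×0.328) = 1383.1 g/s.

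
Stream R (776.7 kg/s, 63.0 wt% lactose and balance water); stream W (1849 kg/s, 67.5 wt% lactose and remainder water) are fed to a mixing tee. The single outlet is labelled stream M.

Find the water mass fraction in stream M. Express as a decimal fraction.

0.338

Total flow out = 776.7 + 1849 = 2625.7 kg/s.
water in = 776.7×0.370 + 1849×0.325 = 888.3 kg/s.
water mass fraction in M = 888.3/2625.7 = 0.338.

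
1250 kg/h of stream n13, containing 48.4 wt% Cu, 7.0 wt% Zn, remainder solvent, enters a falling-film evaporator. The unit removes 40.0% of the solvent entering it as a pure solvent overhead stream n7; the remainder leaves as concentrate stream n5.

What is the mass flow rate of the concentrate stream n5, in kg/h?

solvent entering = 1250×0.446 = 557.5 kg/h; overhead removed = 0.400×557.5 = 223 kg/h.
Concentrate = 1250 − 223 = 1027 kg/h.

1027 kg/h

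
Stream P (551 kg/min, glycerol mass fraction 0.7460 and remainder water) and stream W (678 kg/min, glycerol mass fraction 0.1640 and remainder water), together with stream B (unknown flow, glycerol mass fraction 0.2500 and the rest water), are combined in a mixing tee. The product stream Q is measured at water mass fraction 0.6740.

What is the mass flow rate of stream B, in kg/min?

1600 kg/min

Let B be the unknown flow. Total out = 1229 + B.
water balance: 706.76 + 0.750·B = 0.674·(1229 + B)
(0.750 − 0.674)·B = 0.674×1229 − 706.76 = 121.58
B = 121.58 / 0.076 = 1599.8 kg/min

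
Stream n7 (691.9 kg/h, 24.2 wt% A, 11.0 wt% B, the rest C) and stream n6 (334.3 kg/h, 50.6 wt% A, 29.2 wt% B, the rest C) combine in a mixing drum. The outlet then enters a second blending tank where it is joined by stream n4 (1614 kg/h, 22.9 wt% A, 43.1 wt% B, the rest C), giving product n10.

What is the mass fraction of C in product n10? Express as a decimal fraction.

Overall, product flow = 2640.2 kg/h.
C in = 691.9×0.648 + 334.3×0.202 + 1614×0.340 = 1064.6 kg/h.
C fraction in n10 = 0.4032.

0.4032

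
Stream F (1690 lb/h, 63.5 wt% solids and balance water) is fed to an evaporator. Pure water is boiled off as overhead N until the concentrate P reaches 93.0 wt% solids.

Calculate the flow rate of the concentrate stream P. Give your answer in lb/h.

solids is conserved: 1690×0.635 = 1073.2 lb/h all reports to the concentrate.
Concentrate = 1073.2/(target fraction) = 1153.9 lb/h.

1154 lb/h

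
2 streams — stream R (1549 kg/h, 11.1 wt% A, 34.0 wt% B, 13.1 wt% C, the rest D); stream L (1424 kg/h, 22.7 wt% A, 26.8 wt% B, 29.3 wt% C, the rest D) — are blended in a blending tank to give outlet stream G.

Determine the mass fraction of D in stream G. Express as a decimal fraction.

Total flow out = 1549 + 1424 = 2973 kg/h.
D in = 1549×0.418 + 1424×0.212 = 949.37 kg/h.
D mass fraction in G = 949.37/2973 = 0.319.

0.319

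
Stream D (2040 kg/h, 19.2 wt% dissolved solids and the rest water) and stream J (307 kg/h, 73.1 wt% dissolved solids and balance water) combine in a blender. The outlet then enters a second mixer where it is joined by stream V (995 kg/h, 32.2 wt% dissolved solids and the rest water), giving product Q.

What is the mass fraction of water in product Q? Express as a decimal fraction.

Overall, product flow = 3342 kg/h.
water in = 2040×0.808 + 307×0.269 + 995×0.678 = 2405.5 kg/h.
water fraction in Q = 0.720.

0.720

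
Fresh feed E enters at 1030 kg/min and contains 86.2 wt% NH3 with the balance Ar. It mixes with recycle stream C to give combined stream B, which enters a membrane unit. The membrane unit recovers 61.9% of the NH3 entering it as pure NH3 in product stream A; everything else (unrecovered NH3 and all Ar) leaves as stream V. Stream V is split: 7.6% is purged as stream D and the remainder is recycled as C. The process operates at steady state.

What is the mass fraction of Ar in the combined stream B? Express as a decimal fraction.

0.577

Ar enters only via E and leaves only via the purge: 1030×0.138 = 0.076×(Ar in V), and the membrane unit passes all Ar, so Ar in B = Ar in V = 1870.3 kg/min.
NH3 in B: m_A = 1030×0.862 + (1−0.076)·(1−0.619)·m_A, so m_A = 887.86/0.6480 = 1370.2 kg/min.
B = 1370.2 + 1870.3 = 3240.5 kg/min.
Ar fraction in B = 1870.3/3240.5 = 0.577.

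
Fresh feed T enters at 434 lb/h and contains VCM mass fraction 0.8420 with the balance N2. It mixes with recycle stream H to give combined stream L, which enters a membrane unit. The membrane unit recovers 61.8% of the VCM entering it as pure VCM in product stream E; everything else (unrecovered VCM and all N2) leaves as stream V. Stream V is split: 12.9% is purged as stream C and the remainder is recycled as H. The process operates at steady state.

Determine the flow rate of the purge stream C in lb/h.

95.56 lb/h

N2 enters only via T and leaves only via the purge: 434×0.158 = 0.129×(N2 in V), and the membrane unit passes all N2, so N2 in L = N2 in V = 531.57 lb/h.
VCM in L: m_A = 434×0.842 + (1−0.129)·(1−0.618)·m_A, so m_A = 365.43/0.6673 = 547.64 lb/h.
V = (1−0.618)×547.64 + 531.57 = 740.76 lb/h.
Purge C = 0.129×740.76 = 95.559 lb/h.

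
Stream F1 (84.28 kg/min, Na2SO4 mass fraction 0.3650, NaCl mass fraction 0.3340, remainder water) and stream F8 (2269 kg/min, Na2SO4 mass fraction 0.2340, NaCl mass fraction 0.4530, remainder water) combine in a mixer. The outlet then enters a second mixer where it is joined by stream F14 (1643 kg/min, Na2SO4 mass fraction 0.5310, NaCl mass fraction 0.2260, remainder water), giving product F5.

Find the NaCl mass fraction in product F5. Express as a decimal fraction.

Overall, product flow = 3996.3 kg/min.
NaCl in = 84.28×0.334 + 2269×0.453 + 1643×0.226 = 1427.3 kg/min.
NaCl fraction in F5 = 0.3572.

0.3572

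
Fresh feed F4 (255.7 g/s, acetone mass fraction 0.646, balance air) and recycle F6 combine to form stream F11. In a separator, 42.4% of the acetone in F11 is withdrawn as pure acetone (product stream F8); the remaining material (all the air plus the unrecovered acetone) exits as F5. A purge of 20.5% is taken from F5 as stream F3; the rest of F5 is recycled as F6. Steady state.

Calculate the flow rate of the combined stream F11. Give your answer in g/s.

air enters only via F4 and leaves only via the purge: 255.7×0.354 = 0.205×(air in F5), and the separator passes all air, so air in F11 = air in F5 = 441.55 g/s.
acetone in F11: m_A = 255.7×0.646 + (1−0.205)·(1−0.424)·m_A, so m_A = 165.18/0.5421 = 304.72 g/s.
F11 = 304.72 + 441.55 = 746.27 g/s.

746.3 g/s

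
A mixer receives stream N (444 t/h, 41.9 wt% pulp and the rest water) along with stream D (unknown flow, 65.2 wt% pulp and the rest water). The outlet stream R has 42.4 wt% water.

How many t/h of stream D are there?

Let D be the unknown flow. Total out = 444 + D.
water balance: 257.96 + 0.348·D = 0.424·(444 + D)
(0.348 − 0.424)·D = 0.424×444 − 257.96 = -69.708
D = -69.708 / -0.076 = 917.21 t/h

917.2 t/h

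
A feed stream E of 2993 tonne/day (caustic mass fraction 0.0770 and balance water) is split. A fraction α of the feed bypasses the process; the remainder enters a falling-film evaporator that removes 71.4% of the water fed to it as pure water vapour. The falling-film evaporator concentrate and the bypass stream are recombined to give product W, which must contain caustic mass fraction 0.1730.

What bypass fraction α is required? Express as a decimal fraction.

0.158

All 2993×0.077 = 230.46 tonne/day of caustic reaches W, so W = 230.46/0.173 = 1332.1 tonne/day and vapour = 1660.9 tonne/day.
The evaporator receives (1−α)·2993 of feed at 0.923 water and removes 0.714 of that water:
0.714×0.923×(1−α)×2993 = 1660.9
(1−α) = 1660.9/1972.5 = 0.8420;  α = 0.1580.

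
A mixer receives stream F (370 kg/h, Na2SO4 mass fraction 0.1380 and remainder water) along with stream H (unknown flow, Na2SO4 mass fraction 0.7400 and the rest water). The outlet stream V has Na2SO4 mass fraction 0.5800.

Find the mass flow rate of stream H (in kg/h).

1022 kg/h

Let H be the unknown flow. Total out = 370 + H.
Na2SO4 balance: 51.06 + 0.740·H = 0.580·(370 + H)
(0.740 − 0.580)·H = 0.580×370 − 51.06 = 163.54
H = 163.54 / 0.160 = 1022.1 kg/h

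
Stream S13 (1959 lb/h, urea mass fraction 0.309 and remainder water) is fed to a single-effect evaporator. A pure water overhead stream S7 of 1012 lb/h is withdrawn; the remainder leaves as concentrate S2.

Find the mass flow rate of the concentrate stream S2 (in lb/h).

947 lb/h

Concentrate = 1959 − 1012 = 947 lb/h.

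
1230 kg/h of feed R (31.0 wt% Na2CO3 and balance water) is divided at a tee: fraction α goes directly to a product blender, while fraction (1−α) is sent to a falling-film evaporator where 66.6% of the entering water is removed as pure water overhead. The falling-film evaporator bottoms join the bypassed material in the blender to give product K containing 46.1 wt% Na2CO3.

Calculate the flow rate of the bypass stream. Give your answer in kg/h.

353.3 kg/h

All 1230×0.310 = 381.3 kg/h of Na2CO3 reaches K, so K = 381.3/0.461 = 827.11 kg/h and vapour = 402.89 kg/h.
The evaporator receives (1−α)·1230 of feed at 0.690 water and removes 0.666 of that water:
0.666×0.690×(1−α)×1230 = 402.89
(1−α) = 402.89/565.23 = 0.7128;  α = 0.2872.
Bypass flow = 0.2872×1230 = 353.29 kg/h.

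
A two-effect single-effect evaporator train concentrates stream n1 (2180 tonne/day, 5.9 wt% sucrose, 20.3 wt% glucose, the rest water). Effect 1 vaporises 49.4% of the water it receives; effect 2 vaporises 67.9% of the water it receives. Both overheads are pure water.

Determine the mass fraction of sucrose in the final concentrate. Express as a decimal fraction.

water in feed = 2180×0.738 = 1608.8 tonne/day.
After stage 1: water left = (1−0.494)×1608.8 = 814.07; stream total = 1385.2 tonne/day.
After stage 2: water left = (1−0.679)×814.07 = 261.32; final concentrate = 832.48 tonne/day.
sucrose fraction = 128.62/832.48 = 0.155.

0.155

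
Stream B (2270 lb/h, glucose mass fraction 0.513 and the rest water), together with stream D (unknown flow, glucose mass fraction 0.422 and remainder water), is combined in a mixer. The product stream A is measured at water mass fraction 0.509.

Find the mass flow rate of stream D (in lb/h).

723.8 lb/h

Let D be the unknown flow. Total out = 2270 + D.
water balance: 1105.5 + 0.578·D = 0.509·(2270 + D)
(0.578 − 0.509)·D = 0.509×2270 − 1105.5 = 49.94
D = 49.94 / 0.069 = 723.77 lb/h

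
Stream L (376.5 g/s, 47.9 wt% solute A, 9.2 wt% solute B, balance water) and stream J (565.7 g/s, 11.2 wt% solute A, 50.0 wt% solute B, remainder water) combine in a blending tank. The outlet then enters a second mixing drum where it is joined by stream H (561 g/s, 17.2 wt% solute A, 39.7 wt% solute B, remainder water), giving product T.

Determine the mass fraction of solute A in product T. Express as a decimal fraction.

0.226

Overall, product flow = 1503.2 g/s.
solute A in = 376.5×0.479 + 565.7×0.112 + 561×0.172 = 340.19 g/s.
solute A fraction in T = 0.226.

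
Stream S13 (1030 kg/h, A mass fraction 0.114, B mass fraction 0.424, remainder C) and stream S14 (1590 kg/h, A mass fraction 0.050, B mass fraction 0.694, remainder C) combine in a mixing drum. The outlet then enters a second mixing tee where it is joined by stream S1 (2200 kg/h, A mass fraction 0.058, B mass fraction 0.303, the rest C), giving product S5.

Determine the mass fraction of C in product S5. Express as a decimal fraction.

0.475

Overall, product flow = 4820 kg/h.
C in = 1030×0.462 + 1590×0.256 + 2200×0.639 = 2288.7 kg/h.
C fraction in S5 = 0.475.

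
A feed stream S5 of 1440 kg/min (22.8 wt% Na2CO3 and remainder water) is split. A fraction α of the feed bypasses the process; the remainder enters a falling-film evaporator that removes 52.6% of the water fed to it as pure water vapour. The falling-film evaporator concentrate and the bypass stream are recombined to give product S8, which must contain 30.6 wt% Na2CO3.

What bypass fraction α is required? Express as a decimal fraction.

All 1440×0.228 = 328.32 kg/min of Na2CO3 reaches S8, so S8 = 328.32/0.306 = 1072.9 kg/min and vapour = 367.06 kg/min.
The evaporator receives (1−α)·1440 of feed at 0.772 water and removes 0.526 of that water:
0.526×0.772×(1−α)×1440 = 367.06
(1−α) = 367.06/584.74 = 0.6277;  α = 0.3723.

0.372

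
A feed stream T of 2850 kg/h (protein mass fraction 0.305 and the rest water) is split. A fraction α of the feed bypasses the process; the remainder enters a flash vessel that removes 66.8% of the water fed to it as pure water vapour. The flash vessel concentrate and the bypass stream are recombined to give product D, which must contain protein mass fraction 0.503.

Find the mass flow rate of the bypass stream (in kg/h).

433.5 kg/h

All 2850×0.305 = 869.25 kg/h of protein reaches D, so D = 869.25/0.503 = 1728.1 kg/h and vapour = 1121.9 kg/h.
The evaporator receives (1−α)·2850 of feed at 0.695 water and removes 0.668 of that water:
0.668×0.695×(1−α)×2850 = 1121.9
(1−α) = 1121.9/1323.1 = 0.8479;  α = 0.1521.
Bypass flow = 0.1521×2850 = 433.53 kg/h.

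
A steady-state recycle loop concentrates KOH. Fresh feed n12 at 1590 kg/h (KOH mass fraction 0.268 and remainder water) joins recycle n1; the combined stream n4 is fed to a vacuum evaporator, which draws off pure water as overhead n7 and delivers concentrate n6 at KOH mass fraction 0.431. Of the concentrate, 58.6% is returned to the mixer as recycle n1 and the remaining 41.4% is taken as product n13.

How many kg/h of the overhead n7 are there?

Overall KOH balance (none leaves overhead): KOH in fresh feed = KOH in product, i.e. 1590×0.268 = (1−0.586)·n6·0.431.
n6 = 426.12/(0.431×0.414) = 2388.1 kg/h.
Recycle n1 = 0.586×2388.1 = 1399.4 kg/h.
Combined feed n4 = 1590 + 1399.4 = 2989.4 kg/h.
Overhead n7 = n4 − n6 = 2989.4 − 2388.1 = 601.32 kg/h.

601.3 kg/h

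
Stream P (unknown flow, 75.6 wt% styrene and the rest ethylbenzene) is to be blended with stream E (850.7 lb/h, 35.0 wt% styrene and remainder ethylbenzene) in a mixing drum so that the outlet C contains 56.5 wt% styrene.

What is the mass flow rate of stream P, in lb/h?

957.6 lb/h

Let P be the unknown flow. Total out = 850.7 + P.
styrene balance: 297.75 + 0.756·P = 0.565·(850.7 + P)
(0.756 − 0.565)·P = 0.565×850.7 − 297.75 = 182.9
P = 182.9 / 0.191 = 957.59 lb/h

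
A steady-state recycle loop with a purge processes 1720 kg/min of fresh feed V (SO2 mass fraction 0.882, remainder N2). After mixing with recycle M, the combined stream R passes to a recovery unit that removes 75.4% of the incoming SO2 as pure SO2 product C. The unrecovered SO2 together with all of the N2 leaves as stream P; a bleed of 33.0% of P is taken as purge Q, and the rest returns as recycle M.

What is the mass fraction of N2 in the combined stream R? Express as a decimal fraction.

0.253

N2 enters only via V and leaves only via the purge: 1720×0.118 = 0.330×(N2 in P), and the recovery unit passes all N2, so N2 in R = N2 in P = 615.03 kg/min.
SO2 in R: m_A = 1720×0.882 + (1−0.330)·(1−0.754)·m_A, so m_A = 1517/0.8352 = 1816.4 kg/min.
R = 1816.4 + 615.03 = 2431.5 kg/min.
N2 fraction in R = 615.03/2431.5 = 0.253.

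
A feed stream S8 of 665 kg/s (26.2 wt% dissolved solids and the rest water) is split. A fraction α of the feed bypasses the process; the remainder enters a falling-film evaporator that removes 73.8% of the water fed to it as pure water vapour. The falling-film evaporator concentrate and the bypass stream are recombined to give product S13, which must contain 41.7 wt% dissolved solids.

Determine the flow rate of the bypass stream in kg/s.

211.2 kg/s

All 665×0.262 = 174.23 kg/s of dissolved solids reaches S13, so S13 = 174.23/0.417 = 417.82 kg/s and vapour = 247.18 kg/s.
The evaporator receives (1−α)·665 of feed at 0.738 water and removes 0.738 of that water:
0.738×0.738×(1−α)×665 = 247.18
(1−α) = 247.18/362.19 = 0.6825;  α = 0.3175.
Bypass flow = 0.3175×665 = 211.16 kg/s.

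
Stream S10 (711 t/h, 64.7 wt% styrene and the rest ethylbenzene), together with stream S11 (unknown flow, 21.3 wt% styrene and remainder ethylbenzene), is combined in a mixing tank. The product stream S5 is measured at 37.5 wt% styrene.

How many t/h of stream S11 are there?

Let S11 be the unknown flow. Total out = 711 + S11.
styrene balance: 460.02 + 0.213·S11 = 0.375·(711 + S11)
(0.213 − 0.375)·S11 = 0.375×711 − 460.02 = -193.39
S11 = -193.39 / -0.162 = 1193.8 t/h

1194 t/h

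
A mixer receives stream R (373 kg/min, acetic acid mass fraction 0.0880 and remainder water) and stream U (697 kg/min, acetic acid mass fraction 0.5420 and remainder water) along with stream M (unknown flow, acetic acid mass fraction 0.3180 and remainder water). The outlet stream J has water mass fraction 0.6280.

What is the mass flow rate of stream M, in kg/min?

232.6 kg/min

Let M be the unknown flow. Total out = 1070 + M.
water balance: 659.4 + 0.682·M = 0.628·(1070 + M)
(0.682 − 0.628)·M = 0.628×1070 − 659.4 = 12.558
M = 12.558 / 0.054 = 232.56 kg/min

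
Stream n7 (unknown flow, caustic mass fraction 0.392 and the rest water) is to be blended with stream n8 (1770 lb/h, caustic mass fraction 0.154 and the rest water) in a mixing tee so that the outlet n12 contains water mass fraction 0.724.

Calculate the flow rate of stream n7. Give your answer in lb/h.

Let n7 be the unknown flow. Total out = 1770 + n7.
water balance: 1497.4 + 0.608·n7 = 0.724·(1770 + n7)
(0.608 − 0.724)·n7 = 0.724×1770 − 1497.4 = -215.94
n7 = -215.94 / -0.116 = 1861.6 lb/h

1862 lb/h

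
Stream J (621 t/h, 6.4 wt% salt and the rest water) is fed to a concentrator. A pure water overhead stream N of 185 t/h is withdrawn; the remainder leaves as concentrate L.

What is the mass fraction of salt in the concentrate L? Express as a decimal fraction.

0.091

salt is not removed: 621×0.064 = 39.744 t/h of salt enters L.
Concentrate = 621 − 185 = 436 t/h.
Mass fraction = 39.744/436 = 0.091.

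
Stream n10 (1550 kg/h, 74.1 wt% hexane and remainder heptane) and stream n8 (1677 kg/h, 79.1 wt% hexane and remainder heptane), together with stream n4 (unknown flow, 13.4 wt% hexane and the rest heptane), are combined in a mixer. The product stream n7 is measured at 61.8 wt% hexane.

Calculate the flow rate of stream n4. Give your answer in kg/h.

993.3 kg/h

Let n4 be the unknown flow. Total out = 3227 + n4.
hexane balance: 2475.1 + 0.134·n4 = 0.618·(3227 + n4)
(0.134 − 0.618)·n4 = 0.618×3227 − 2475.1 = -480.77
n4 = -480.77 / -0.484 = 993.33 kg/h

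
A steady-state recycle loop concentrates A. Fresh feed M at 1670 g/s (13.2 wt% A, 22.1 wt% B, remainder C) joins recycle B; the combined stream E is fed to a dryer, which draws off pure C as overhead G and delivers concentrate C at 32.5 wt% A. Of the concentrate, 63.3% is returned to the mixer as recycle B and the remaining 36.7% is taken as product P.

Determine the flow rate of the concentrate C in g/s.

Overall A balance (none leaves overhead): A in fresh feed = A in product, i.e. 1670×0.132 = (1−0.633)·C·0.325.
C = 220.44/(0.325×0.367) = 1848.2 g/s.

1848 g/s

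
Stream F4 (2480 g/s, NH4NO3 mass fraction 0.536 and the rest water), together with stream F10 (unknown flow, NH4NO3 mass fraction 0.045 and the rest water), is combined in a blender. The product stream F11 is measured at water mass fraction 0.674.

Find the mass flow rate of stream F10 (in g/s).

1853 g/s

Let F10 be the unknown flow. Total out = 2480 + F10.
water balance: 1150.7 + 0.955·F10 = 0.674·(2480 + F10)
(0.955 − 0.674)·F10 = 0.674×2480 − 1150.7 = 520.8
F10 = 520.8 / 0.281 = 1853.4 g/s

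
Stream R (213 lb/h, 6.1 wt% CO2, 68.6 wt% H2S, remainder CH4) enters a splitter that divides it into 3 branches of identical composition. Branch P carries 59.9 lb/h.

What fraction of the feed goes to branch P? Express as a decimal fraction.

Fraction to P = 59.9/213 = 0.2812.

0.281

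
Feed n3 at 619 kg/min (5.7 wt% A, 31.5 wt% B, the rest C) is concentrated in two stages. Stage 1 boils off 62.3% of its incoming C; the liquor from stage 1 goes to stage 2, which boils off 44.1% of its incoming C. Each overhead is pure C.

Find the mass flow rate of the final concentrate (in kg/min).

312.2 kg/min

C in feed = 619×0.628 = 388.73 kg/min.
After stage 1: C left = (1−0.623)×388.73 = 146.55; stream total = 376.82 kg/min.
After stage 2: C left = (1−0.441)×146.55 = 81.923; final concentrate = 312.19 kg/min.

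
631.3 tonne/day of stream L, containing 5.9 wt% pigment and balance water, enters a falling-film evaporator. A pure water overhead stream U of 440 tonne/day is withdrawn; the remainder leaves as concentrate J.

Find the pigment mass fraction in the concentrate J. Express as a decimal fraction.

0.1947

pigment is not removed: 631.3×0.059 = 37.247 tonne/day of pigment enters J.
Concentrate = 631.3 − 440 = 191.3 tonne/day.
Mass fraction = 37.247/191.3 = 0.1947.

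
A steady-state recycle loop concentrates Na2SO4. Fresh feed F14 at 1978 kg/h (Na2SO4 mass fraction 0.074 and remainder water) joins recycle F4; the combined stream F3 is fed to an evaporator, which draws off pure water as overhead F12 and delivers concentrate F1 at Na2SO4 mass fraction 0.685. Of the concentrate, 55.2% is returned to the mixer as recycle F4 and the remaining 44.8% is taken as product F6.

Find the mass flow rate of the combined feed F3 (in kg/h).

2241 kg/h

Overall Na2SO4 balance (none leaves overhead): Na2SO4 in fresh feed = Na2SO4 in product, i.e. 1978×0.074 = (1−0.552)·F1·0.685.
F1 = 146.37/(0.685×0.448) = 476.97 kg/h.
Recycle F4 = 0.552×476.97 = 263.29 kg/h.
Combined feed F3 = 1978 + 263.29 = 2241.3 kg/h.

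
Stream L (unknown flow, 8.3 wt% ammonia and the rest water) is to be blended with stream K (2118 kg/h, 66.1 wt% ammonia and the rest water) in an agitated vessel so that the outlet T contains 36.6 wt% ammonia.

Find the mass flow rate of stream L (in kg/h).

Let L be the unknown flow. Total out = 2118 + L.
ammonia balance: 1400 + 0.083·L = 0.366·(2118 + L)
(0.083 − 0.366)·L = 0.366×2118 − 1400 = -624.81
L = -624.81 / -0.283 = 2207.8 kg/h

2208 kg/h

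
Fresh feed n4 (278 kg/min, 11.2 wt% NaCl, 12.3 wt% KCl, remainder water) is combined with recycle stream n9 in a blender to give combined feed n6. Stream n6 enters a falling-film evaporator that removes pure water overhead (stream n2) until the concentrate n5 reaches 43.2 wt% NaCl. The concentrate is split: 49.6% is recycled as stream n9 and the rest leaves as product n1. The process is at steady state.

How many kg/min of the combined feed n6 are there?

348.9 kg/min

Overall NaCl balance (none leaves overhead): NaCl in fresh feed = NaCl in product, i.e. 278×0.112 = (1−0.496)·n5·0.432.
n5 = 31.136/(0.432×0.504) = 143 kg/min.
Recycle n9 = 0.496×143 = 70.93 kg/min.
Combined feed n6 = 278 + 70.93 = 348.93 kg/min.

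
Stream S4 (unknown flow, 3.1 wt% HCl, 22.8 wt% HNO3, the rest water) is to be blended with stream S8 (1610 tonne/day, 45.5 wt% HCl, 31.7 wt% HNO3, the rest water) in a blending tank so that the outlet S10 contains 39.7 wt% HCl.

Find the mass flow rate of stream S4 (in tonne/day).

Let S4 be the unknown flow. Total out = 1610 + S4.
HCl balance: 732.55 + 0.031·S4 = 0.397·(1610 + S4)
(0.031 − 0.397)·S4 = 0.397×1610 − 732.55 = -93.38
S4 = -93.38 / -0.366 = 255.14 tonne/day

255.1 tonne/day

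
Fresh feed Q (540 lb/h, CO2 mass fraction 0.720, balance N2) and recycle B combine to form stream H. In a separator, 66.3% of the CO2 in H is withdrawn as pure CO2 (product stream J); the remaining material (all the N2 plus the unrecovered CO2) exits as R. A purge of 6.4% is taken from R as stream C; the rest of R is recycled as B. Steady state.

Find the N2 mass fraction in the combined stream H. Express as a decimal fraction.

0.806

N2 enters only via Q and leaves only via the purge: 540×0.280 = 0.064×(N2 in R), and the separator passes all N2, so N2 in H = N2 in R = 2362.5 lb/h.
CO2 in H: m_A = 540×0.720 + (1−0.064)·(1−0.663)·m_A, so m_A = 388.8/0.6846 = 567.95 lb/h.
H = 567.95 + 2362.5 = 2930.4 lb/h.
N2 fraction in H = 2362.5/2930.4 = 0.806.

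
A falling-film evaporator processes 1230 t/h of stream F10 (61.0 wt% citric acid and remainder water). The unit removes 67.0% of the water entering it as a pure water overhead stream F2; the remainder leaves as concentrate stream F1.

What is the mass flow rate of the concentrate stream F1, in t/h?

water entering = 1230×0.390 = 479.7 t/h; overhead removed = 0.670×479.7 = 321.4 t/h.
Concentrate = 1230 − 321.4 = 908.6 t/h.

908.6 t/h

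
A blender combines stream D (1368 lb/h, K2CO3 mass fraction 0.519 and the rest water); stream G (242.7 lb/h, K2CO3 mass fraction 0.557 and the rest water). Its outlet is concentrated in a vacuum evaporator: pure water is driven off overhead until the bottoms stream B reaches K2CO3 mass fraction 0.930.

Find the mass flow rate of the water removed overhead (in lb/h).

701.9 lb/h

K2CO3 entering = 1368×0.519 + 242.7×0.557 = 845.18 lb/h.
All K2CO3 reports to B, so B = 845.18/0.930 = 908.79 lb/h.
Total feed = 1610.7 lb/h; overhead = 1610.7 − 908.79 = 701.91 lb/h.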